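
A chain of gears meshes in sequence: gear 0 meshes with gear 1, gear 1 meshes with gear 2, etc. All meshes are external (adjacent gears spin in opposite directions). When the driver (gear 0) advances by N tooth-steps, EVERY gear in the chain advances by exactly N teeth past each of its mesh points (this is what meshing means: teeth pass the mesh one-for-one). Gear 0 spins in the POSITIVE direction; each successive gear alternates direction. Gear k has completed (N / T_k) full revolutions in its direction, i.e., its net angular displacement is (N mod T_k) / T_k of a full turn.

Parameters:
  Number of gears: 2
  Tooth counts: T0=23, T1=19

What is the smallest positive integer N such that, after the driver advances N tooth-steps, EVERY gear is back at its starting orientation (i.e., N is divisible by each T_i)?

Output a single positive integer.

Gear k returns to start when N is a multiple of T_k.
All gears at start simultaneously when N is a common multiple of [23, 19]; the smallest such N is lcm(23, 19).
Start: lcm = T0 = 23
Fold in T1=19: gcd(23, 19) = 1; lcm(23, 19) = 23 * 19 / 1 = 437 / 1 = 437
Full cycle length = 437

Answer: 437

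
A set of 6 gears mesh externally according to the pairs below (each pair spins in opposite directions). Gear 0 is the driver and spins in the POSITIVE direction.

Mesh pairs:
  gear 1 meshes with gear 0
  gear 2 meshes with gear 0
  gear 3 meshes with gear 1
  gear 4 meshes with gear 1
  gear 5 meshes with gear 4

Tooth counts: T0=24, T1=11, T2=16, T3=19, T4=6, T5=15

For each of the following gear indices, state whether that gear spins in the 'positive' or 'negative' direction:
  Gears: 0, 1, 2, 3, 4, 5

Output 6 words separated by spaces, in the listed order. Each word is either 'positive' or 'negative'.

Answer: positive negative negative positive positive negative

Derivation:
Gear 0 (driver): positive (depth 0)
  gear 1: meshes with gear 0 -> depth 1 -> negative (opposite of gear 0)
  gear 2: meshes with gear 0 -> depth 1 -> negative (opposite of gear 0)
  gear 3: meshes with gear 1 -> depth 2 -> positive (opposite of gear 1)
  gear 4: meshes with gear 1 -> depth 2 -> positive (opposite of gear 1)
  gear 5: meshes with gear 4 -> depth 3 -> negative (opposite of gear 4)
Queried indices 0, 1, 2, 3, 4, 5 -> positive, negative, negative, positive, positive, negative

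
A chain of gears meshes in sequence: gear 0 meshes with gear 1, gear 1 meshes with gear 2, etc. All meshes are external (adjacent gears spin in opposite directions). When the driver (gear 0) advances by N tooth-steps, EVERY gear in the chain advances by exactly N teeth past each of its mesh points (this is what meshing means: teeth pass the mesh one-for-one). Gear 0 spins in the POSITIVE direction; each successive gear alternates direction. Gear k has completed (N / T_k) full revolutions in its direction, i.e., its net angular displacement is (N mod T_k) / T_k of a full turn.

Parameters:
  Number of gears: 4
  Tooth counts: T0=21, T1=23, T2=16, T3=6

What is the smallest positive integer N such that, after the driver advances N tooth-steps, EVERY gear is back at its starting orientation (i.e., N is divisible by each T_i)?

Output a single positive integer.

Gear k returns to start when N is a multiple of T_k.
All gears at start simultaneously when N is a common multiple of [21, 23, 16, 6]; the smallest such N is lcm(21, 23, 16, 6).
Start: lcm = T0 = 21
Fold in T1=23: gcd(21, 23) = 1; lcm(21, 23) = 21 * 23 / 1 = 483 / 1 = 483
Fold in T2=16: gcd(483, 16) = 1; lcm(483, 16) = 483 * 16 / 1 = 7728 / 1 = 7728
Fold in T3=6: gcd(7728, 6) = 6; lcm(7728, 6) = 7728 * 6 / 6 = 46368 / 6 = 7728
Full cycle length = 7728

Answer: 7728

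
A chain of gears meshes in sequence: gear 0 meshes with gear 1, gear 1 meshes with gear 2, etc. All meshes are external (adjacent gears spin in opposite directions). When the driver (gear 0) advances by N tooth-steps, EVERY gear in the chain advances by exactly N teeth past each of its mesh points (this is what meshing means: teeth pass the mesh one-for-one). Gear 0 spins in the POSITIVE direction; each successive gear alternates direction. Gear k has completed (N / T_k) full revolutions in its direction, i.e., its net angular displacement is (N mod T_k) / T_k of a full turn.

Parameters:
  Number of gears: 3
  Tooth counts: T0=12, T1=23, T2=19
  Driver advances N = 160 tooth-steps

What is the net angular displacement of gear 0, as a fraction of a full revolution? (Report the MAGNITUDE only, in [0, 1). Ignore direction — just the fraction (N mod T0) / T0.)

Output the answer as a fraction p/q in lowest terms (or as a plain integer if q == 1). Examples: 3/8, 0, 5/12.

Answer: 1/3

Derivation:
Chain of 3 gears, tooth counts: [12, 23, 19]
  gear 0: T0=12, direction=positive, advance = 160 mod 12 = 4 teeth = 4/12 turn
  gear 1: T1=23, direction=negative, advance = 160 mod 23 = 22 teeth = 22/23 turn
  gear 2: T2=19, direction=positive, advance = 160 mod 19 = 8 teeth = 8/19 turn
Gear 0: 160 mod 12 = 4
Fraction = 4 / 12 = 1/3 (gcd(4,12)=4) = 1/3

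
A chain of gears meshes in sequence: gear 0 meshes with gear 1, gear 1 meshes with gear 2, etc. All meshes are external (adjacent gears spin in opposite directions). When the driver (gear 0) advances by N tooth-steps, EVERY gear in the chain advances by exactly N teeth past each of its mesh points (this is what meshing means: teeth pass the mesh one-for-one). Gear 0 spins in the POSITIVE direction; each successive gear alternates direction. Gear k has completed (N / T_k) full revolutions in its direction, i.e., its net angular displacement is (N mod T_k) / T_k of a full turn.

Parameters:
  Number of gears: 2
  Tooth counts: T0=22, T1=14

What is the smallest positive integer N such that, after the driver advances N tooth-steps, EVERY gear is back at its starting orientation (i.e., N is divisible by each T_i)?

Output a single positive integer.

Gear k returns to start when N is a multiple of T_k.
All gears at start simultaneously when N is a common multiple of [22, 14]; the smallest such N is lcm(22, 14).
Start: lcm = T0 = 22
Fold in T1=14: gcd(22, 14) = 2; lcm(22, 14) = 22 * 14 / 2 = 308 / 2 = 154
Full cycle length = 154

Answer: 154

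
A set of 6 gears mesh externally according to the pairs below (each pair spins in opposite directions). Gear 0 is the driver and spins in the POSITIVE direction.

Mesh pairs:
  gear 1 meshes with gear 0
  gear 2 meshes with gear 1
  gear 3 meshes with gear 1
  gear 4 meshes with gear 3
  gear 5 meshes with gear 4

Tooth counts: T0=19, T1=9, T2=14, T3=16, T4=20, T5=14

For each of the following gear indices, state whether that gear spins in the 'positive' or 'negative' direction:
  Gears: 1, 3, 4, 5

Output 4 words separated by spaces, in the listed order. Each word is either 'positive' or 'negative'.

Answer: negative positive negative positive

Derivation:
Gear 0 (driver): positive (depth 0)
  gear 1: meshes with gear 0 -> depth 1 -> negative (opposite of gear 0)
  gear 2: meshes with gear 1 -> depth 2 -> positive (opposite of gear 1)
  gear 3: meshes with gear 1 -> depth 2 -> positive (opposite of gear 1)
  gear 4: meshes with gear 3 -> depth 3 -> negative (opposite of gear 3)
  gear 5: meshes with gear 4 -> depth 4 -> positive (opposite of gear 4)
Queried indices 1, 3, 4, 5 -> negative, positive, negative, positive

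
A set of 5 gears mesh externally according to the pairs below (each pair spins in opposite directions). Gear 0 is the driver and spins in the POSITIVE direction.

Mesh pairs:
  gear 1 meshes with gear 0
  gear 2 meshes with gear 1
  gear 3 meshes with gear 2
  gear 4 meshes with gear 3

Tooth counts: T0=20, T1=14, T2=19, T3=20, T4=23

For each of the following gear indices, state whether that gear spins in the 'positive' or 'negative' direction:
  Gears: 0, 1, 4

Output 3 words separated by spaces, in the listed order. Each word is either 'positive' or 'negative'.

Answer: positive negative positive

Derivation:
Gear 0 (driver): positive (depth 0)
  gear 1: meshes with gear 0 -> depth 1 -> negative (opposite of gear 0)
  gear 2: meshes with gear 1 -> depth 2 -> positive (opposite of gear 1)
  gear 3: meshes with gear 2 -> depth 3 -> negative (opposite of gear 2)
  gear 4: meshes with gear 3 -> depth 4 -> positive (opposite of gear 3)
Queried indices 0, 1, 4 -> positive, negative, positive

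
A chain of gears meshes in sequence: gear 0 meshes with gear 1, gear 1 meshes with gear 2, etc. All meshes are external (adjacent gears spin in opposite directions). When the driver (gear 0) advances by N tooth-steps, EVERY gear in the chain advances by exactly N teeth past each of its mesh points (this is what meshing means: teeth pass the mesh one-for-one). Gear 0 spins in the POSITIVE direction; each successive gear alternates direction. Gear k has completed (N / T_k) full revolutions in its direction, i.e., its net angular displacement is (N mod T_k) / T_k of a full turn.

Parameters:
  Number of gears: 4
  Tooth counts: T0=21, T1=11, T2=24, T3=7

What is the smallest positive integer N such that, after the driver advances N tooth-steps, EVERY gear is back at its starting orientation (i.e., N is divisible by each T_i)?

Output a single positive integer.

Gear k returns to start when N is a multiple of T_k.
All gears at start simultaneously when N is a common multiple of [21, 11, 24, 7]; the smallest such N is lcm(21, 11, 24, 7).
Start: lcm = T0 = 21
Fold in T1=11: gcd(21, 11) = 1; lcm(21, 11) = 21 * 11 / 1 = 231 / 1 = 231
Fold in T2=24: gcd(231, 24) = 3; lcm(231, 24) = 231 * 24 / 3 = 5544 / 3 = 1848
Fold in T3=7: gcd(1848, 7) = 7; lcm(1848, 7) = 1848 * 7 / 7 = 12936 / 7 = 1848
Full cycle length = 1848

Answer: 1848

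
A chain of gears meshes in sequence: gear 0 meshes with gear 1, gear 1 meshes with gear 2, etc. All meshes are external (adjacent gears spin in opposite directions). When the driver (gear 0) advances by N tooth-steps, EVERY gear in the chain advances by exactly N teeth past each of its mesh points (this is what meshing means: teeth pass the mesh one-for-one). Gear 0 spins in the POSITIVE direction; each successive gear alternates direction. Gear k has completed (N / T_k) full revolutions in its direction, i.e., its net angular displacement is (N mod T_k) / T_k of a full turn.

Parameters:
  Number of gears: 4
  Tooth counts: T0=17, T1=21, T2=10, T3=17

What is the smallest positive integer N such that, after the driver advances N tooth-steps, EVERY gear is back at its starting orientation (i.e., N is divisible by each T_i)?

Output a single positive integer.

Answer: 3570

Derivation:
Gear k returns to start when N is a multiple of T_k.
All gears at start simultaneously when N is a common multiple of [17, 21, 10, 17]; the smallest such N is lcm(17, 21, 10, 17).
Start: lcm = T0 = 17
Fold in T1=21: gcd(17, 21) = 1; lcm(17, 21) = 17 * 21 / 1 = 357 / 1 = 357
Fold in T2=10: gcd(357, 10) = 1; lcm(357, 10) = 357 * 10 / 1 = 3570 / 1 = 3570
Fold in T3=17: gcd(3570, 17) = 17; lcm(3570, 17) = 3570 * 17 / 17 = 60690 / 17 = 3570
Full cycle length = 3570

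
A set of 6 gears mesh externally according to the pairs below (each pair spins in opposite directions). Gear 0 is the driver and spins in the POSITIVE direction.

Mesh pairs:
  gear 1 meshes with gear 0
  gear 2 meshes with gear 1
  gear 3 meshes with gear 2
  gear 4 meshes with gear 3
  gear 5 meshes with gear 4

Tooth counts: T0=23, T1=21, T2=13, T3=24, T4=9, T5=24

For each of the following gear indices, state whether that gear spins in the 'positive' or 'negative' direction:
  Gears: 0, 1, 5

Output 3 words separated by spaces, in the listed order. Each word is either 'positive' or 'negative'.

Answer: positive negative negative

Derivation:
Gear 0 (driver): positive (depth 0)
  gear 1: meshes with gear 0 -> depth 1 -> negative (opposite of gear 0)
  gear 2: meshes with gear 1 -> depth 2 -> positive (opposite of gear 1)
  gear 3: meshes with gear 2 -> depth 3 -> negative (opposite of gear 2)
  gear 4: meshes with gear 3 -> depth 4 -> positive (opposite of gear 3)
  gear 5: meshes with gear 4 -> depth 5 -> negative (opposite of gear 4)
Queried indices 0, 1, 5 -> positive, negative, negative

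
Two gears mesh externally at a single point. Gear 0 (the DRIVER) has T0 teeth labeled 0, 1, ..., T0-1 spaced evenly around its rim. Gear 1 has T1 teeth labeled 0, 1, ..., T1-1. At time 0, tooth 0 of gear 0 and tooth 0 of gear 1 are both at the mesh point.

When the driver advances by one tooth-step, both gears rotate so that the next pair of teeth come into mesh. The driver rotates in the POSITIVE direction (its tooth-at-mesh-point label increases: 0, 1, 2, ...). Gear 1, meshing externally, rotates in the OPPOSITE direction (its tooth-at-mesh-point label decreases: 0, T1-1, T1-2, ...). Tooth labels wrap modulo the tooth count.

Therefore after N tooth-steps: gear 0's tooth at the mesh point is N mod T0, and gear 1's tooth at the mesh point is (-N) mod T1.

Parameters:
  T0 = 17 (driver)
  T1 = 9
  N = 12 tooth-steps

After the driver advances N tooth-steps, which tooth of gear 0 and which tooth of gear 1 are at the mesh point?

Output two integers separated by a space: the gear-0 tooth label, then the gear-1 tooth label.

Answer: 12 6

Derivation:
Gear 0 (driver, T0=17): tooth at mesh = N mod T0
  12 = 0 * 17 + 12, so 12 mod 17 = 12
  gear 0 tooth = 12
Gear 1 (driven, T1=9): tooth at mesh = (-N) mod T1
  12 = 1 * 9 + 3, so 12 mod 9 = 3
  (-12) mod 9 = (-3) mod 9 = 9 - 3 = 6
Mesh after 12 steps: gear-0 tooth 12 meets gear-1 tooth 6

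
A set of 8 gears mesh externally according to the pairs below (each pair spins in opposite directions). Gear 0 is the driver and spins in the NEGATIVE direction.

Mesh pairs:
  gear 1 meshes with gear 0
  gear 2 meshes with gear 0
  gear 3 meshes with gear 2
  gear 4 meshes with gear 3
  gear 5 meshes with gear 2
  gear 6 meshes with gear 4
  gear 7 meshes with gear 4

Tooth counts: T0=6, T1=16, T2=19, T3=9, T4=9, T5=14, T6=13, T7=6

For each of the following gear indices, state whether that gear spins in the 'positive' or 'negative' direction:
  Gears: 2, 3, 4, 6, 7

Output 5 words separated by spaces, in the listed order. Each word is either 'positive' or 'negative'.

Answer: positive negative positive negative negative

Derivation:
Gear 0 (driver): negative (depth 0)
  gear 1: meshes with gear 0 -> depth 1 -> positive (opposite of gear 0)
  gear 2: meshes with gear 0 -> depth 1 -> positive (opposite of gear 0)
  gear 3: meshes with gear 2 -> depth 2 -> negative (opposite of gear 2)
  gear 4: meshes with gear 3 -> depth 3 -> positive (opposite of gear 3)
  gear 5: meshes with gear 2 -> depth 2 -> negative (opposite of gear 2)
  gear 6: meshes with gear 4 -> depth 4 -> negative (opposite of gear 4)
  gear 7: meshes with gear 4 -> depth 4 -> negative (opposite of gear 4)
Queried indices 2, 3, 4, 6, 7 -> positive, negative, positive, negative, negative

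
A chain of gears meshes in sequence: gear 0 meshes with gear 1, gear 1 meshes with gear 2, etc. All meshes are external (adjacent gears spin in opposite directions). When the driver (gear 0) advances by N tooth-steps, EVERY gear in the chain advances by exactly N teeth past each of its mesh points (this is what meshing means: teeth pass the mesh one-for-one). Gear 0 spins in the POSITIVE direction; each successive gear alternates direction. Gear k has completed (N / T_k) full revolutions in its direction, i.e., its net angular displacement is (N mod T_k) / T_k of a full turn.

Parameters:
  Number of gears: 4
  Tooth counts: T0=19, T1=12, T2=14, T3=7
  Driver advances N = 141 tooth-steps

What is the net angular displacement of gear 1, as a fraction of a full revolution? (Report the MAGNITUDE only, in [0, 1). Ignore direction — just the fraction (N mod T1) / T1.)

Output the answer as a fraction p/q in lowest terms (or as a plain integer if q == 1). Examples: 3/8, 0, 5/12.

Answer: 3/4

Derivation:
Chain of 4 gears, tooth counts: [19, 12, 14, 7]
  gear 0: T0=19, direction=positive, advance = 141 mod 19 = 8 teeth = 8/19 turn
  gear 1: T1=12, direction=negative, advance = 141 mod 12 = 9 teeth = 9/12 turn
  gear 2: T2=14, direction=positive, advance = 141 mod 14 = 1 teeth = 1/14 turn
  gear 3: T3=7, direction=negative, advance = 141 mod 7 = 1 teeth = 1/7 turn
Gear 1: 141 mod 12 = 9
Fraction = 9 / 12 = 3/4 (gcd(9,12)=3) = 3/4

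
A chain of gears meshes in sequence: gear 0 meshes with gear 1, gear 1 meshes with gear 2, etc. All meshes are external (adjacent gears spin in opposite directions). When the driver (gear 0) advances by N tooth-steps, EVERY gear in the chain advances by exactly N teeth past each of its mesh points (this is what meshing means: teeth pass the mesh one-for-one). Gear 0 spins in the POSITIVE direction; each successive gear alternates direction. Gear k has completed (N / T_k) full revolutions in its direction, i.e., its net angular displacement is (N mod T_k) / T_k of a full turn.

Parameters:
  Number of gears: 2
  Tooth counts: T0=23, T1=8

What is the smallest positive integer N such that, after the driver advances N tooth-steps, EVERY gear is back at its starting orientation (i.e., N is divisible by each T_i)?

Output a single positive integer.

Answer: 184

Derivation:
Gear k returns to start when N is a multiple of T_k.
All gears at start simultaneously when N is a common multiple of [23, 8]; the smallest such N is lcm(23, 8).
Start: lcm = T0 = 23
Fold in T1=8: gcd(23, 8) = 1; lcm(23, 8) = 23 * 8 / 1 = 184 / 1 = 184
Full cycle length = 184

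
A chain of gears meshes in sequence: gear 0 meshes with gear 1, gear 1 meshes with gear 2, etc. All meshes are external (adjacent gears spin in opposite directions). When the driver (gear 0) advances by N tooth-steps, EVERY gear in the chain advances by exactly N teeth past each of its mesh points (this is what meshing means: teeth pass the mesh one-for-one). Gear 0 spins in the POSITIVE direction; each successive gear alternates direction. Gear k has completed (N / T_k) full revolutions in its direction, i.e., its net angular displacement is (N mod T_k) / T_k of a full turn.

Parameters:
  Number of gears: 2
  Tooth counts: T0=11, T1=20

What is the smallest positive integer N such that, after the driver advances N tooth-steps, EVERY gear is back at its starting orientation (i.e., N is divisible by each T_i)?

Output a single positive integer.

Answer: 220

Derivation:
Gear k returns to start when N is a multiple of T_k.
All gears at start simultaneously when N is a common multiple of [11, 20]; the smallest such N is lcm(11, 20).
Start: lcm = T0 = 11
Fold in T1=20: gcd(11, 20) = 1; lcm(11, 20) = 11 * 20 / 1 = 220 / 1 = 220
Full cycle length = 220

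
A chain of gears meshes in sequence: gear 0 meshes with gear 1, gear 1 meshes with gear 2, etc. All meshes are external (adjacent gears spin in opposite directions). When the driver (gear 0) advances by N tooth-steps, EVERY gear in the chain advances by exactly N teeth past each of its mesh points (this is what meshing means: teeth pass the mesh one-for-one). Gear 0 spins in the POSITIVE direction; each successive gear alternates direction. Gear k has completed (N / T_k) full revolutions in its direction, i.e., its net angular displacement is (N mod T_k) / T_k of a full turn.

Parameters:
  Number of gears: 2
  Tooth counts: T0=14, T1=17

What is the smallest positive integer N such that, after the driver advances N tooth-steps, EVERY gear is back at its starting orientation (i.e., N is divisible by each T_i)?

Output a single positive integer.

Gear k returns to start when N is a multiple of T_k.
All gears at start simultaneously when N is a common multiple of [14, 17]; the smallest such N is lcm(14, 17).
Start: lcm = T0 = 14
Fold in T1=17: gcd(14, 17) = 1; lcm(14, 17) = 14 * 17 / 1 = 238 / 1 = 238
Full cycle length = 238

Answer: 238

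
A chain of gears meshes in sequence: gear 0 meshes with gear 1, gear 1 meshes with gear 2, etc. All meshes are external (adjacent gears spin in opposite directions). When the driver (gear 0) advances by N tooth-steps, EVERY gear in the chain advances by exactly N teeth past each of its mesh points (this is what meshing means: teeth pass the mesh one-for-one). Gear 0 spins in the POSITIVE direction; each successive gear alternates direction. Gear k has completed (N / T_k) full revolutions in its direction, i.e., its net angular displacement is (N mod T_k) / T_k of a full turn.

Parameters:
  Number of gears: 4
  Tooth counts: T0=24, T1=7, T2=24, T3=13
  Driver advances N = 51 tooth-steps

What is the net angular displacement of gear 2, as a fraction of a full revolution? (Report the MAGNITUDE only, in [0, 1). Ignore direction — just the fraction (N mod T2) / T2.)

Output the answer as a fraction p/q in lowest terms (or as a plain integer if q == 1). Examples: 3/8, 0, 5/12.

Chain of 4 gears, tooth counts: [24, 7, 24, 13]
  gear 0: T0=24, direction=positive, advance = 51 mod 24 = 3 teeth = 3/24 turn
  gear 1: T1=7, direction=negative, advance = 51 mod 7 = 2 teeth = 2/7 turn
  gear 2: T2=24, direction=positive, advance = 51 mod 24 = 3 teeth = 3/24 turn
  gear 3: T3=13, direction=negative, advance = 51 mod 13 = 12 teeth = 12/13 turn
Gear 2: 51 mod 24 = 3
Fraction = 3 / 24 = 1/8 (gcd(3,24)=3) = 1/8

Answer: 1/8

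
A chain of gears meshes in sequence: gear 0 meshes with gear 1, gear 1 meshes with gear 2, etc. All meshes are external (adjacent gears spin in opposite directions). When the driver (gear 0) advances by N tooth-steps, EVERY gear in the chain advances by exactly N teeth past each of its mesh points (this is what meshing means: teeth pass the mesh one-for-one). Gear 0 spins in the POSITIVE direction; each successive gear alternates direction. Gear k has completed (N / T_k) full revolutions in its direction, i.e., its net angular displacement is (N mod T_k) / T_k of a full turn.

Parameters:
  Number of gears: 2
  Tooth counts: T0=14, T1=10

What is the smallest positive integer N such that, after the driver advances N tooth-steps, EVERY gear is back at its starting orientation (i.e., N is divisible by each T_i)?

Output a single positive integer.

Answer: 70

Derivation:
Gear k returns to start when N is a multiple of T_k.
All gears at start simultaneously when N is a common multiple of [14, 10]; the smallest such N is lcm(14, 10).
Start: lcm = T0 = 14
Fold in T1=10: gcd(14, 10) = 2; lcm(14, 10) = 14 * 10 / 2 = 140 / 2 = 70
Full cycle length = 70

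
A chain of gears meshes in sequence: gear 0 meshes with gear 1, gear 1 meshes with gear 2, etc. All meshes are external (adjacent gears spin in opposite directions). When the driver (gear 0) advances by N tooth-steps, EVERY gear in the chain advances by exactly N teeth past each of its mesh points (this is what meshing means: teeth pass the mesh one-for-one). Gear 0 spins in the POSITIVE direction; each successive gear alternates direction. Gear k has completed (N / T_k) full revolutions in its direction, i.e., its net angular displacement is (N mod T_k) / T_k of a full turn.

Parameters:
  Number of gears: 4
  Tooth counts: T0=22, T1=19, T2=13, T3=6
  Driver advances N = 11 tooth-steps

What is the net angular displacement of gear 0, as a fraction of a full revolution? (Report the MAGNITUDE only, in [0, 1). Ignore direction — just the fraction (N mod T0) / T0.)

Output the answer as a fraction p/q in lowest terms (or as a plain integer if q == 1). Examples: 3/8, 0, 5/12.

Answer: 1/2

Derivation:
Chain of 4 gears, tooth counts: [22, 19, 13, 6]
  gear 0: T0=22, direction=positive, advance = 11 mod 22 = 11 teeth = 11/22 turn
  gear 1: T1=19, direction=negative, advance = 11 mod 19 = 11 teeth = 11/19 turn
  gear 2: T2=13, direction=positive, advance = 11 mod 13 = 11 teeth = 11/13 turn
  gear 3: T3=6, direction=negative, advance = 11 mod 6 = 5 teeth = 5/6 turn
Gear 0: 11 mod 22 = 11
Fraction = 11 / 22 = 1/2 (gcd(11,22)=11) = 1/2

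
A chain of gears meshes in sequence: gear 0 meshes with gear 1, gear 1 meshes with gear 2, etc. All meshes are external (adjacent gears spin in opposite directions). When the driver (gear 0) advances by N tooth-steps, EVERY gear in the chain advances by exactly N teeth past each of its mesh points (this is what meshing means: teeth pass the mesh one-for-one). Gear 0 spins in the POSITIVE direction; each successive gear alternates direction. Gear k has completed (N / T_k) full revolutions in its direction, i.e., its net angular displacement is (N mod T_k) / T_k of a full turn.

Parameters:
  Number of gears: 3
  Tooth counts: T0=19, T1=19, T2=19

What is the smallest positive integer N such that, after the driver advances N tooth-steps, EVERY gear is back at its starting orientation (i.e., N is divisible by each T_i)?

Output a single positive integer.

Answer: 19

Derivation:
Gear k returns to start when N is a multiple of T_k.
All gears at start simultaneously when N is a common multiple of [19, 19, 19]; the smallest such N is lcm(19, 19, 19).
Start: lcm = T0 = 19
Fold in T1=19: gcd(19, 19) = 19; lcm(19, 19) = 19 * 19 / 19 = 361 / 19 = 19
Fold in T2=19: gcd(19, 19) = 19; lcm(19, 19) = 19 * 19 / 19 = 361 / 19 = 19
Full cycle length = 19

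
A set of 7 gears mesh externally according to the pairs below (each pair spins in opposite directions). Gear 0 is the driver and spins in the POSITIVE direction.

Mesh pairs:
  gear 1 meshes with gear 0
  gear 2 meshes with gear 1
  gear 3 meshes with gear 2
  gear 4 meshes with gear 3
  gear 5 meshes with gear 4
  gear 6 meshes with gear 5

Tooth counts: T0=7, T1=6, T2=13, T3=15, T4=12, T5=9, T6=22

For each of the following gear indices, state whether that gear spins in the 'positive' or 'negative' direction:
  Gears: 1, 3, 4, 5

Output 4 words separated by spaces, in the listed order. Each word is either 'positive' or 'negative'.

Answer: negative negative positive negative

Derivation:
Gear 0 (driver): positive (depth 0)
  gear 1: meshes with gear 0 -> depth 1 -> negative (opposite of gear 0)
  gear 2: meshes with gear 1 -> depth 2 -> positive (opposite of gear 1)
  gear 3: meshes with gear 2 -> depth 3 -> negative (opposite of gear 2)
  gear 4: meshes with gear 3 -> depth 4 -> positive (opposite of gear 3)
  gear 5: meshes with gear 4 -> depth 5 -> negative (opposite of gear 4)
  gear 6: meshes with gear 5 -> depth 6 -> positive (opposite of gear 5)
Queried indices 1, 3, 4, 5 -> negative, negative, positive, negative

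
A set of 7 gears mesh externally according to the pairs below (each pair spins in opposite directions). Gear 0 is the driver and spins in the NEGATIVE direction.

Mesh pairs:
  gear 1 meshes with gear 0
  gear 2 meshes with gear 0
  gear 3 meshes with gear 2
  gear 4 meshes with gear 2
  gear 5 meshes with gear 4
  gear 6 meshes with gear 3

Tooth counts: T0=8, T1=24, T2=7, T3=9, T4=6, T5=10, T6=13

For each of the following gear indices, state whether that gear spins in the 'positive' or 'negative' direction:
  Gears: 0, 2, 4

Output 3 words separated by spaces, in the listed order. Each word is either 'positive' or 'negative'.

Answer: negative positive negative

Derivation:
Gear 0 (driver): negative (depth 0)
  gear 1: meshes with gear 0 -> depth 1 -> positive (opposite of gear 0)
  gear 2: meshes with gear 0 -> depth 1 -> positive (opposite of gear 0)
  gear 3: meshes with gear 2 -> depth 2 -> negative (opposite of gear 2)
  gear 4: meshes with gear 2 -> depth 2 -> negative (opposite of gear 2)
  gear 5: meshes with gear 4 -> depth 3 -> positive (opposite of gear 4)
  gear 6: meshes with gear 3 -> depth 3 -> positive (opposite of gear 3)
Queried indices 0, 2, 4 -> negative, positive, negative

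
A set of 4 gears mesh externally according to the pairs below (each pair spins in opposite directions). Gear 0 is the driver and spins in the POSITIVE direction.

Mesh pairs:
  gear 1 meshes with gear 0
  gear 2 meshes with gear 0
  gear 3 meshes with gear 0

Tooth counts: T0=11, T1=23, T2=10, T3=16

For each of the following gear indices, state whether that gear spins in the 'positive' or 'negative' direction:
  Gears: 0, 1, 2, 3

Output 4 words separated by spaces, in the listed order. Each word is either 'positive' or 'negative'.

Answer: positive negative negative negative

Derivation:
Gear 0 (driver): positive (depth 0)
  gear 1: meshes with gear 0 -> depth 1 -> negative (opposite of gear 0)
  gear 2: meshes with gear 0 -> depth 1 -> negative (opposite of gear 0)
  gear 3: meshes with gear 0 -> depth 1 -> negative (opposite of gear 0)
Queried indices 0, 1, 2, 3 -> positive, negative, negative, negative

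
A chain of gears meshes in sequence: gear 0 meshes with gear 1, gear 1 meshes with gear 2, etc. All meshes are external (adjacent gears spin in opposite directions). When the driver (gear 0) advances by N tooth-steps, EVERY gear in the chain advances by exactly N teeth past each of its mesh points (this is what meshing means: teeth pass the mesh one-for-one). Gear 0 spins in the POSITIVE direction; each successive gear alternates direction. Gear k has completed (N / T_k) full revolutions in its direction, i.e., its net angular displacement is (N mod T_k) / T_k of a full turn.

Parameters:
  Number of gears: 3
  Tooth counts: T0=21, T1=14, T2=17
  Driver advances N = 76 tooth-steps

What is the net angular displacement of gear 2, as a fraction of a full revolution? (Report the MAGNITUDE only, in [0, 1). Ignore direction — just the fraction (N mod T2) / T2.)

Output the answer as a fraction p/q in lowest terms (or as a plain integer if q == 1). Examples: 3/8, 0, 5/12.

Chain of 3 gears, tooth counts: [21, 14, 17]
  gear 0: T0=21, direction=positive, advance = 76 mod 21 = 13 teeth = 13/21 turn
  gear 1: T1=14, direction=negative, advance = 76 mod 14 = 6 teeth = 6/14 turn
  gear 2: T2=17, direction=positive, advance = 76 mod 17 = 8 teeth = 8/17 turn
Gear 2: 76 mod 17 = 8
Fraction = 8 / 17 = 8/17 (gcd(8,17)=1) = 8/17

Answer: 8/17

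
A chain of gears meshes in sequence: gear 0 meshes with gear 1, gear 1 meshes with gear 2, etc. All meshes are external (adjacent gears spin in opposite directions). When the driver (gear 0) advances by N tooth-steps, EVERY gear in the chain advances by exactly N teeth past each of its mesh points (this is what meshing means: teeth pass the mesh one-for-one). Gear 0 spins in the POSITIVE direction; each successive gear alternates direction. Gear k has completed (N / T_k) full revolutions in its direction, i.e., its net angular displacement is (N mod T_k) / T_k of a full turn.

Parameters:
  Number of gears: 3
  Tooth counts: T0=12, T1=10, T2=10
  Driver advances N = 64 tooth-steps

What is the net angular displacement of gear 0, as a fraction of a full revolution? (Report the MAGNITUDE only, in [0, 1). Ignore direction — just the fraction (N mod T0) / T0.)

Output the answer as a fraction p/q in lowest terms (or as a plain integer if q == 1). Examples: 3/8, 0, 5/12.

Answer: 1/3

Derivation:
Chain of 3 gears, tooth counts: [12, 10, 10]
  gear 0: T0=12, direction=positive, advance = 64 mod 12 = 4 teeth = 4/12 turn
  gear 1: T1=10, direction=negative, advance = 64 mod 10 = 4 teeth = 4/10 turn
  gear 2: T2=10, direction=positive, advance = 64 mod 10 = 4 teeth = 4/10 turn
Gear 0: 64 mod 12 = 4
Fraction = 4 / 12 = 1/3 (gcd(4,12)=4) = 1/3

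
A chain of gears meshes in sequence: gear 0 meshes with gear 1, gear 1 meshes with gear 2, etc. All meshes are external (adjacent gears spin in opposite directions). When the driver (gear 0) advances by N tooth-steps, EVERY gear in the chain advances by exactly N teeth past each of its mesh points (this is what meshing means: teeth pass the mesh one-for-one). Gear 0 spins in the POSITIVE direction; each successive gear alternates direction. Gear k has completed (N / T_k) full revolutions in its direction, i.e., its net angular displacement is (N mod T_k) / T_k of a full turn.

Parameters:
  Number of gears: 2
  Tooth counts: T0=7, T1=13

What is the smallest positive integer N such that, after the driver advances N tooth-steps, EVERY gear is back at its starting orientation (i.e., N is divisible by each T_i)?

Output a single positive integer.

Gear k returns to start when N is a multiple of T_k.
All gears at start simultaneously when N is a common multiple of [7, 13]; the smallest such N is lcm(7, 13).
Start: lcm = T0 = 7
Fold in T1=13: gcd(7, 13) = 1; lcm(7, 13) = 7 * 13 / 1 = 91 / 1 = 91
Full cycle length = 91

Answer: 91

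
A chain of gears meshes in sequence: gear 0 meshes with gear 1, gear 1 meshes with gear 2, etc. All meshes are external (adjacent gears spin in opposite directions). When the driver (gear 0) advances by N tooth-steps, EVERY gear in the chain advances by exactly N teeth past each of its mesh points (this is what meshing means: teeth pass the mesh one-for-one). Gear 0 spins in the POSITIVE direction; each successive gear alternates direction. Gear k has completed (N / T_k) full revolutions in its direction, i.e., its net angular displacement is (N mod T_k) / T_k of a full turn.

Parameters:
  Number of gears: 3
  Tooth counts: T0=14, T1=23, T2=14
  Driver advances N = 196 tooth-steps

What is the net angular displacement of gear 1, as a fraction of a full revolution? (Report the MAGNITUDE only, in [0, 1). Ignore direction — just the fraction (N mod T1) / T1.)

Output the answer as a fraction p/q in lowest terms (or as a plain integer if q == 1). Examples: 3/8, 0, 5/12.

Chain of 3 gears, tooth counts: [14, 23, 14]
  gear 0: T0=14, direction=positive, advance = 196 mod 14 = 0 teeth = 0/14 turn
  gear 1: T1=23, direction=negative, advance = 196 mod 23 = 12 teeth = 12/23 turn
  gear 2: T2=14, direction=positive, advance = 196 mod 14 = 0 teeth = 0/14 turn
Gear 1: 196 mod 23 = 12
Fraction = 12 / 23 = 12/23 (gcd(12,23)=1) = 12/23

Answer: 12/23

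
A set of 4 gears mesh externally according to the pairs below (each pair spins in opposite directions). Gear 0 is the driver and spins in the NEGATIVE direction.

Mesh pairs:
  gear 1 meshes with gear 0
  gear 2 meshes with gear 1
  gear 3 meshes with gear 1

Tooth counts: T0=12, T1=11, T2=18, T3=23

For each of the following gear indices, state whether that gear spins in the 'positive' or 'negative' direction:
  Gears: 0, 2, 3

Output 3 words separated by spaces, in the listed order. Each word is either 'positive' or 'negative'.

Gear 0 (driver): negative (depth 0)
  gear 1: meshes with gear 0 -> depth 1 -> positive (opposite of gear 0)
  gear 2: meshes with gear 1 -> depth 2 -> negative (opposite of gear 1)
  gear 3: meshes with gear 1 -> depth 2 -> negative (opposite of gear 1)
Queried indices 0, 2, 3 -> negative, negative, negative

Answer: negative negative negative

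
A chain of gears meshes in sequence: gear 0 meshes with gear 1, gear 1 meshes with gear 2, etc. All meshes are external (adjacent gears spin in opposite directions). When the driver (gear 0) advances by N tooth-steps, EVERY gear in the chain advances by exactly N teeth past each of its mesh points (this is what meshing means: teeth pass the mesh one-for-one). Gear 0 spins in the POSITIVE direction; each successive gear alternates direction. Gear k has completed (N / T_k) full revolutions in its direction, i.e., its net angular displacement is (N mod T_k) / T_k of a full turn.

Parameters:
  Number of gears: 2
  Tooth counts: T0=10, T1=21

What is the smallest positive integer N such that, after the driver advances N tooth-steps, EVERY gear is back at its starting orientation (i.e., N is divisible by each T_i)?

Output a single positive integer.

Answer: 210

Derivation:
Gear k returns to start when N is a multiple of T_k.
All gears at start simultaneously when N is a common multiple of [10, 21]; the smallest such N is lcm(10, 21).
Start: lcm = T0 = 10
Fold in T1=21: gcd(10, 21) = 1; lcm(10, 21) = 10 * 21 / 1 = 210 / 1 = 210
Full cycle length = 210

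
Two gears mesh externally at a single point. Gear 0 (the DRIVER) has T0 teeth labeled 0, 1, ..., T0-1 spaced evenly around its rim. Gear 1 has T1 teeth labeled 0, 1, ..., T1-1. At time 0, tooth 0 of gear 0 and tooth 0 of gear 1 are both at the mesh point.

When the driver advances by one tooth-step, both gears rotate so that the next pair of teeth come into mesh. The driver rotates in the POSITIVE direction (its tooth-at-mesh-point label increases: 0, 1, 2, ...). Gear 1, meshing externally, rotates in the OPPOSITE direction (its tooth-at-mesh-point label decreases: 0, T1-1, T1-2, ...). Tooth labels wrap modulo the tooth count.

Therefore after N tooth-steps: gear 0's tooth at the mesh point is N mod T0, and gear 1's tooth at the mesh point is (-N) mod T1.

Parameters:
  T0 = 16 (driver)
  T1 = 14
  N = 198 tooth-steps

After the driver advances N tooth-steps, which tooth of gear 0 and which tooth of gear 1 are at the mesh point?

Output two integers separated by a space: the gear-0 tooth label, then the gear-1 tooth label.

Answer: 6 12

Derivation:
Gear 0 (driver, T0=16): tooth at mesh = N mod T0
  198 = 12 * 16 + 6, so 198 mod 16 = 6
  gear 0 tooth = 6
Gear 1 (driven, T1=14): tooth at mesh = (-N) mod T1
  198 = 14 * 14 + 2, so 198 mod 14 = 2
  (-198) mod 14 = (-2) mod 14 = 14 - 2 = 12
Mesh after 198 steps: gear-0 tooth 6 meets gear-1 tooth 12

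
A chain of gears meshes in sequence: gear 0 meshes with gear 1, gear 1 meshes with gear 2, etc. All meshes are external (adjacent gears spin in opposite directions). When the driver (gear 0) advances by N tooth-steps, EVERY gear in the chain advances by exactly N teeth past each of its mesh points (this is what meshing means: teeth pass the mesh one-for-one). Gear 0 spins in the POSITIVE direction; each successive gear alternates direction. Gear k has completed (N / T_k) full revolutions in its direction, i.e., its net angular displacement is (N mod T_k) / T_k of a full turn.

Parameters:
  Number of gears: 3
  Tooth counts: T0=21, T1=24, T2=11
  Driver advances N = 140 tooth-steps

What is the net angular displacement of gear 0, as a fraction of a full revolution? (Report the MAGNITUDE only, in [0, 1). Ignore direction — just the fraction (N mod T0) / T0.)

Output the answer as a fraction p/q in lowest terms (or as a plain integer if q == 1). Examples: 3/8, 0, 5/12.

Answer: 2/3

Derivation:
Chain of 3 gears, tooth counts: [21, 24, 11]
  gear 0: T0=21, direction=positive, advance = 140 mod 21 = 14 teeth = 14/21 turn
  gear 1: T1=24, direction=negative, advance = 140 mod 24 = 20 teeth = 20/24 turn
  gear 2: T2=11, direction=positive, advance = 140 mod 11 = 8 teeth = 8/11 turn
Gear 0: 140 mod 21 = 14
Fraction = 14 / 21 = 2/3 (gcd(14,21)=7) = 2/3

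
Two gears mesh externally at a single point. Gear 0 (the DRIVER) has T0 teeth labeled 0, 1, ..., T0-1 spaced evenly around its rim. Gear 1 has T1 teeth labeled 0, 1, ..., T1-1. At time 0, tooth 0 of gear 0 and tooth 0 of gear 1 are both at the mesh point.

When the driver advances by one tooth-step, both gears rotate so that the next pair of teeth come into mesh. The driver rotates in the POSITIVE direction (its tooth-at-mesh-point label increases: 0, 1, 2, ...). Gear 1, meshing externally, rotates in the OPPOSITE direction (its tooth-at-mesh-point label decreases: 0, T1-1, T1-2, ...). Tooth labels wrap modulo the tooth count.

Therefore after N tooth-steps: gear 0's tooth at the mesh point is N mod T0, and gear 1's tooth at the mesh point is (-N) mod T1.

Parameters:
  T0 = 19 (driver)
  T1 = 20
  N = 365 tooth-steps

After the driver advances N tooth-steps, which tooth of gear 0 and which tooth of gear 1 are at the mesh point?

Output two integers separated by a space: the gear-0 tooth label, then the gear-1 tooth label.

Answer: 4 15

Derivation:
Gear 0 (driver, T0=19): tooth at mesh = N mod T0
  365 = 19 * 19 + 4, so 365 mod 19 = 4
  gear 0 tooth = 4
Gear 1 (driven, T1=20): tooth at mesh = (-N) mod T1
  365 = 18 * 20 + 5, so 365 mod 20 = 5
  (-365) mod 20 = (-5) mod 20 = 20 - 5 = 15
Mesh after 365 steps: gear-0 tooth 4 meets gear-1 tooth 15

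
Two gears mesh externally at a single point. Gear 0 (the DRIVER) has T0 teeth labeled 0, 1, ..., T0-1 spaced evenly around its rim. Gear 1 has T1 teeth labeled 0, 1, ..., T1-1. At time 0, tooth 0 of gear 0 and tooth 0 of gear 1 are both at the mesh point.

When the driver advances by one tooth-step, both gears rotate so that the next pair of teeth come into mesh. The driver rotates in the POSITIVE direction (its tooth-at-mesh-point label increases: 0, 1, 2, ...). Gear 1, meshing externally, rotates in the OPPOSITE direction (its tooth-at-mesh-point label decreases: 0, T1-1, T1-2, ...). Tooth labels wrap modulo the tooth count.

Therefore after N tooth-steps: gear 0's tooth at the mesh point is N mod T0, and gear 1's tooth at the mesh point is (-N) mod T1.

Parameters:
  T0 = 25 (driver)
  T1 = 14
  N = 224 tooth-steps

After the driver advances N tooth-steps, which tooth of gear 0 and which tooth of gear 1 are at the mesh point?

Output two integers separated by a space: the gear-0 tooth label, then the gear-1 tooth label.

Answer: 24 0

Derivation:
Gear 0 (driver, T0=25): tooth at mesh = N mod T0
  224 = 8 * 25 + 24, so 224 mod 25 = 24
  gear 0 tooth = 24
Gear 1 (driven, T1=14): tooth at mesh = (-N) mod T1
  224 = 16 * 14 + 0, so 224 mod 14 = 0
  (-224) mod 14 = 0
Mesh after 224 steps: gear-0 tooth 24 meets gear-1 tooth 0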